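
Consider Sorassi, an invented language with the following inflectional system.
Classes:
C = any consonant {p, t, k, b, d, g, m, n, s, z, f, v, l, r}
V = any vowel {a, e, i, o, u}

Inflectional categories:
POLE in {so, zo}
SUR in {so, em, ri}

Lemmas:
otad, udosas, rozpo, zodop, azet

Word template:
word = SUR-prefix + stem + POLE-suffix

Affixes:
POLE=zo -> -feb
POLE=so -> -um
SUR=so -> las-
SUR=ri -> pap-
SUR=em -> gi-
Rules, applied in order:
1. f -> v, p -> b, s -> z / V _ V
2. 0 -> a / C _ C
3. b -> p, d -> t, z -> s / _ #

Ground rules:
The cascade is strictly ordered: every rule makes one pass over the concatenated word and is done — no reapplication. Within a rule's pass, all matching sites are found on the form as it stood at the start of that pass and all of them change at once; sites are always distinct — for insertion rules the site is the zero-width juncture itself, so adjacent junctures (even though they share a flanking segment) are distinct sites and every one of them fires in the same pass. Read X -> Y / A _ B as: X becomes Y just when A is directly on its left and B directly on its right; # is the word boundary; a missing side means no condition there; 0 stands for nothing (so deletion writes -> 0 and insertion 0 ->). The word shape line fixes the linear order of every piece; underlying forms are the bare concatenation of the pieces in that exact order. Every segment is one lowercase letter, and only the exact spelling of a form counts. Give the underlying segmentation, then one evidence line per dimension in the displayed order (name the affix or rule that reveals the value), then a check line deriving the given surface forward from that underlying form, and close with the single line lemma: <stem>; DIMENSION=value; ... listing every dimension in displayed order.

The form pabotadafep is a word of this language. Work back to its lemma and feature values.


underlying: pap-otad-feb
POLE=zo - signalled by the affix -feb
SUR=ri - signalled by the affix pap-
check: papotadfeb -> pabotadfeb -> pabotadafeb -> pabotadafep
lemma: otad; POLE=zo; SUR=ri


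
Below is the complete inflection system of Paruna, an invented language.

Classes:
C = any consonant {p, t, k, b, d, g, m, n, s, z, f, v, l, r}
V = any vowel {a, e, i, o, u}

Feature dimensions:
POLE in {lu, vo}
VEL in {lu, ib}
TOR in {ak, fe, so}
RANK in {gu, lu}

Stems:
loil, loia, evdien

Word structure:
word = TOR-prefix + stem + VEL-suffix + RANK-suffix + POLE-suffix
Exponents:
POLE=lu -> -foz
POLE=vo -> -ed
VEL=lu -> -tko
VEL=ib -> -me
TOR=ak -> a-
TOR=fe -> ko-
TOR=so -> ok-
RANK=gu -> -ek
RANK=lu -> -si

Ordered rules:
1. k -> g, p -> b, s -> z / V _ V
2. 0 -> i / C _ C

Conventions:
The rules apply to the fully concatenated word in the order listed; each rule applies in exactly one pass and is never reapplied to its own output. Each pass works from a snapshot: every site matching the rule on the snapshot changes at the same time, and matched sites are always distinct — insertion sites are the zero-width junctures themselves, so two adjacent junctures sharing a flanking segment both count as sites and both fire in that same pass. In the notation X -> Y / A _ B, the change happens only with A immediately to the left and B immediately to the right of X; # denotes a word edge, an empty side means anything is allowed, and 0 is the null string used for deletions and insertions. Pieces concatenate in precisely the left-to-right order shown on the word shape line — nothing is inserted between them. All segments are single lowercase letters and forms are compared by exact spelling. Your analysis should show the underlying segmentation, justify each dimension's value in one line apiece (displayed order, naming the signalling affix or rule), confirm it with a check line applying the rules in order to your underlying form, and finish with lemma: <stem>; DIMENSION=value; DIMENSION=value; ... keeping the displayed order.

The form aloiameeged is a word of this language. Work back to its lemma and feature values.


underlying: a-loia-me-ek-ed
POLE=vo - signalled by the affix -ed
VEL=ib - signalled by the affix -me
TOR=ak - signalled by the affix a-
RANK=gu - signalled by the affix -ek
check: aloiameeked -> aloiameeged -> aloiameeged
lemma: loia; POLE=vo; VEL=ib; TOR=ak; RANK=gu


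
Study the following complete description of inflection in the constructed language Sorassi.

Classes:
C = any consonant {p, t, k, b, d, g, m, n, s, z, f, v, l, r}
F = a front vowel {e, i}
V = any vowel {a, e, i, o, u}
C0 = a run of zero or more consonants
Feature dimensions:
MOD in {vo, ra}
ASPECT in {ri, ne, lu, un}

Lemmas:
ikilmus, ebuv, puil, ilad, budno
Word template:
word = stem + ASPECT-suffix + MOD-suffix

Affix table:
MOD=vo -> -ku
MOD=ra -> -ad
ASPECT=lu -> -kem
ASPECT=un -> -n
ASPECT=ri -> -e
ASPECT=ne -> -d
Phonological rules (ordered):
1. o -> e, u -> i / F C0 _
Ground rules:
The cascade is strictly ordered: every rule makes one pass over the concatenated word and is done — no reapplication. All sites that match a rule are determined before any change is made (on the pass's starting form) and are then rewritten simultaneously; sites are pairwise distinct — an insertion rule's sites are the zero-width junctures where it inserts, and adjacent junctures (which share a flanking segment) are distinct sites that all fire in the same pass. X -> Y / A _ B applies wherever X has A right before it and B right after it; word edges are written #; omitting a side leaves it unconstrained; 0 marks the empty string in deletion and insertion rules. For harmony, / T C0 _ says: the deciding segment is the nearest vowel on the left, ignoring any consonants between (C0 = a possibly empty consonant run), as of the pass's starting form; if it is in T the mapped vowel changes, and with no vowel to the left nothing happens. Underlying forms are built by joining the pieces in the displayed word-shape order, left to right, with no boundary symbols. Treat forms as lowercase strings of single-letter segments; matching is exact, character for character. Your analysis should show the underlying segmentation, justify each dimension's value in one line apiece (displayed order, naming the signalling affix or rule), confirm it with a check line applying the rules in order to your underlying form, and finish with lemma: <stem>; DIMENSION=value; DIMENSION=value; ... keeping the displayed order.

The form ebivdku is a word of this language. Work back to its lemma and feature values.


underlying: ebuv-d-ku
MOD=vo - signalled by the affix -ku
ASPECT=ne - signalled by the affix -d
check: ebuvdku -> ebivdku
lemma: ebuv; MOD=vo; ASPECT=ne


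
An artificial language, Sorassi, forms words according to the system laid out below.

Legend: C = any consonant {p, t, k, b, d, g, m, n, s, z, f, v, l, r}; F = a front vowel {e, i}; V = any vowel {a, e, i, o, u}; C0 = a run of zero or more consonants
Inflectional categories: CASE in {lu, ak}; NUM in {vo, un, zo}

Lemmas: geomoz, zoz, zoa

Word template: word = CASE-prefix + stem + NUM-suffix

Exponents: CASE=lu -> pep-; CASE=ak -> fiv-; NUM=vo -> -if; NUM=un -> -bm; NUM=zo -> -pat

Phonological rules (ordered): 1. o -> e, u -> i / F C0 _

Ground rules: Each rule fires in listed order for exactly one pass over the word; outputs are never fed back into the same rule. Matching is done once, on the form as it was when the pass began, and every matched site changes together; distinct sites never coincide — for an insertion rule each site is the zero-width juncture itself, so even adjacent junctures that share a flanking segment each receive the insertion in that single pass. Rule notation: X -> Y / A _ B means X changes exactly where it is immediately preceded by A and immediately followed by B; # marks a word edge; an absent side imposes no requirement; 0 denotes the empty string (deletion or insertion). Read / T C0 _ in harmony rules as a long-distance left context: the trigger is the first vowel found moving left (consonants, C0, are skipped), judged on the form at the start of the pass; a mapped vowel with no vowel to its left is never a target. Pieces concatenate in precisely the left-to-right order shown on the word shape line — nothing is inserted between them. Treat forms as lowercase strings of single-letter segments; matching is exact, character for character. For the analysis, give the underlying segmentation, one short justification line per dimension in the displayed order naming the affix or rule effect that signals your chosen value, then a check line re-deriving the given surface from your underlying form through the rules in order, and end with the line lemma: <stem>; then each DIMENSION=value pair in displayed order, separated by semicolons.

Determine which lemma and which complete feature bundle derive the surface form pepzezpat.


underlying: pep-zoz-pat
CASE=lu - signalled by the affix pep-
NUM=zo - signalled by the affix -pat
check: pepzozpat -> pepzezpat
lemma: zoz; CASE=lu; NUM=zo


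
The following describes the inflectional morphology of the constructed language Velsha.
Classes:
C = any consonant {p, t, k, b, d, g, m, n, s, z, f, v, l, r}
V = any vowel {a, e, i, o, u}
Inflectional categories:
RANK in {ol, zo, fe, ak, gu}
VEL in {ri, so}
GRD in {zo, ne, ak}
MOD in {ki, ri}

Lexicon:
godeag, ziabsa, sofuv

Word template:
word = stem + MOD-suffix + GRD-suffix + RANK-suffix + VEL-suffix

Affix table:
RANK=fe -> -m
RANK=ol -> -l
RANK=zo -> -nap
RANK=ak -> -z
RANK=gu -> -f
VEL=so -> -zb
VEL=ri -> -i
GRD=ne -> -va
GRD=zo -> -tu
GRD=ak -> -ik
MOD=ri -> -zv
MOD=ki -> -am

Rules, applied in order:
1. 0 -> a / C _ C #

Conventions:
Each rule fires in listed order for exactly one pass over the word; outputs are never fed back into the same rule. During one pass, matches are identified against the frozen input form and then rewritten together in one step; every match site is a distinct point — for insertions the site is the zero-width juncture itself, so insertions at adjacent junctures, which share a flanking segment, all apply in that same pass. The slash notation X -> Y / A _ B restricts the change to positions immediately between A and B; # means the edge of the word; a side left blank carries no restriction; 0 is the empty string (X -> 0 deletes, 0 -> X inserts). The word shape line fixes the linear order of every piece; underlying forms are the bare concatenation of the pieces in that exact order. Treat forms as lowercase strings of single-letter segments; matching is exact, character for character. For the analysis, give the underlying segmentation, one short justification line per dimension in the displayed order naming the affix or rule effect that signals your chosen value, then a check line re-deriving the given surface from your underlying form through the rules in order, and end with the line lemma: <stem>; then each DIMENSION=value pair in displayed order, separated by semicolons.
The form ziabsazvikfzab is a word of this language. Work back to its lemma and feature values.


underlying: ziabsa-zv-ik-f-zb
RANK=gu - signalled by the affix -f
VEL=so - signalled by the affix -zb
GRD=ak - signalled by the affix -ik
MOD=ri - signalled by the affix -zv
check: ziabsazvikfzb -> ziabsazvikfzab
lemma: ziabsa; RANK=gu; VEL=so; GRD=ak; MOD=ri


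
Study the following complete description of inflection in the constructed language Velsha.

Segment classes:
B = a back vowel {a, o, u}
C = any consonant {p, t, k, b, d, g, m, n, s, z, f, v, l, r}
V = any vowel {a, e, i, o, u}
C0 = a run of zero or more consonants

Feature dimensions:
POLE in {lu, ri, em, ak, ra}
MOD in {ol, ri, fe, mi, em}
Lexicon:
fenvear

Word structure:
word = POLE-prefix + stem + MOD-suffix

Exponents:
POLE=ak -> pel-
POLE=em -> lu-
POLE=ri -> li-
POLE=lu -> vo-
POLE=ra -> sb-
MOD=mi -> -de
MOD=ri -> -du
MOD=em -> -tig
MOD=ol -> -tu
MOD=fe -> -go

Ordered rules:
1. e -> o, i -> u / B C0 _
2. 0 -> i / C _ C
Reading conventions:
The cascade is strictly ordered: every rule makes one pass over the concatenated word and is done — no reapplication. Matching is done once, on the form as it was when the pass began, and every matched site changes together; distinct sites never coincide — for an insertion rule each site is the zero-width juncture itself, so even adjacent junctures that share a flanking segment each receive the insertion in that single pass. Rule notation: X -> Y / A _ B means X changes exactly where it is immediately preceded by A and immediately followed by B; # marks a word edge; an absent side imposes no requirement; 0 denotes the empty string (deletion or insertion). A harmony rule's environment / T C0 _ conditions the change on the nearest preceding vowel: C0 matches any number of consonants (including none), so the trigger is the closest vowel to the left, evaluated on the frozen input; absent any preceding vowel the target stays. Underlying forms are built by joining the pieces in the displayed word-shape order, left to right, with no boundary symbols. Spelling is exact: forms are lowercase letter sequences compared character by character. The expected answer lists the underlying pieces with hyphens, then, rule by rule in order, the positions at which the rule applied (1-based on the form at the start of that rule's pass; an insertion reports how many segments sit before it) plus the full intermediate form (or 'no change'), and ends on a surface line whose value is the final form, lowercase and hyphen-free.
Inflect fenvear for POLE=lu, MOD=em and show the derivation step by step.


underlying: vo-fenvear-tig
1. e -> o, i -> u / B C0 _: fires at position(s) 4, 11: vofonveartug
2. 0 -> i / C _ C: inserts after position(s) 5, 9: vofonivearitug
surface: vofonivearitug


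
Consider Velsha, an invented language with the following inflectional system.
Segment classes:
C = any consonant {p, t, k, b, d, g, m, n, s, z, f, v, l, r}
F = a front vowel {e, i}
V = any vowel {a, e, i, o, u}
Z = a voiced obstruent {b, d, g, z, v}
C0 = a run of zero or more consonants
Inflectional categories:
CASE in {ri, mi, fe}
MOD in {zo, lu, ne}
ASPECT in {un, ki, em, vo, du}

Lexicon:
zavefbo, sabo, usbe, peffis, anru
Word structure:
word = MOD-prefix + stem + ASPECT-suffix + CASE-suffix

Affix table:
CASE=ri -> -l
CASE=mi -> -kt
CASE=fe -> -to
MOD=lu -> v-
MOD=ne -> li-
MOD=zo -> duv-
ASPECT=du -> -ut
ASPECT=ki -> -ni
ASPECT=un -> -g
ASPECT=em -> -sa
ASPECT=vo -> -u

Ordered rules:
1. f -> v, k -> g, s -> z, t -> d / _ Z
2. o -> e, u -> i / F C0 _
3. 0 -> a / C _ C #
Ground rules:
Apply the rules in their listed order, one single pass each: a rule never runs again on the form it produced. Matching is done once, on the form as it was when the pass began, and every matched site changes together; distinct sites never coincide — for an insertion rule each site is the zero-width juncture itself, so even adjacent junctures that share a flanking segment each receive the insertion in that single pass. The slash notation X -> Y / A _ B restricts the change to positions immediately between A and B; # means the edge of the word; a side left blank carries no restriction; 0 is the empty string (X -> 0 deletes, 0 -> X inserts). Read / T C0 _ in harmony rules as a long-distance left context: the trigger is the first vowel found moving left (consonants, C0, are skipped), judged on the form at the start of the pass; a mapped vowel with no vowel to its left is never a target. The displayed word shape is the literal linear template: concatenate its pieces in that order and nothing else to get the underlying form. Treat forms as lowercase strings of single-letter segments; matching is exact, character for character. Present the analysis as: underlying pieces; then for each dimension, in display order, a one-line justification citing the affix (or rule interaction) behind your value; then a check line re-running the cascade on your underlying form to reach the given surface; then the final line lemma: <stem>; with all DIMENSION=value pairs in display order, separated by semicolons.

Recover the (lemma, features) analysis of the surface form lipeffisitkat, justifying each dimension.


underlying: li-peffis-ut-kt
CASE=mi - signalled by the affix -kt
MOD=ne - signalled by the affix li-
ASPECT=du - signalled by the affix -ut
check: lipeffisutkt -> lipeffisutkt -> lipeffisitkt -> lipeffisitkat
lemma: peffis; CASE=mi; MOD=ne; ASPECT=du


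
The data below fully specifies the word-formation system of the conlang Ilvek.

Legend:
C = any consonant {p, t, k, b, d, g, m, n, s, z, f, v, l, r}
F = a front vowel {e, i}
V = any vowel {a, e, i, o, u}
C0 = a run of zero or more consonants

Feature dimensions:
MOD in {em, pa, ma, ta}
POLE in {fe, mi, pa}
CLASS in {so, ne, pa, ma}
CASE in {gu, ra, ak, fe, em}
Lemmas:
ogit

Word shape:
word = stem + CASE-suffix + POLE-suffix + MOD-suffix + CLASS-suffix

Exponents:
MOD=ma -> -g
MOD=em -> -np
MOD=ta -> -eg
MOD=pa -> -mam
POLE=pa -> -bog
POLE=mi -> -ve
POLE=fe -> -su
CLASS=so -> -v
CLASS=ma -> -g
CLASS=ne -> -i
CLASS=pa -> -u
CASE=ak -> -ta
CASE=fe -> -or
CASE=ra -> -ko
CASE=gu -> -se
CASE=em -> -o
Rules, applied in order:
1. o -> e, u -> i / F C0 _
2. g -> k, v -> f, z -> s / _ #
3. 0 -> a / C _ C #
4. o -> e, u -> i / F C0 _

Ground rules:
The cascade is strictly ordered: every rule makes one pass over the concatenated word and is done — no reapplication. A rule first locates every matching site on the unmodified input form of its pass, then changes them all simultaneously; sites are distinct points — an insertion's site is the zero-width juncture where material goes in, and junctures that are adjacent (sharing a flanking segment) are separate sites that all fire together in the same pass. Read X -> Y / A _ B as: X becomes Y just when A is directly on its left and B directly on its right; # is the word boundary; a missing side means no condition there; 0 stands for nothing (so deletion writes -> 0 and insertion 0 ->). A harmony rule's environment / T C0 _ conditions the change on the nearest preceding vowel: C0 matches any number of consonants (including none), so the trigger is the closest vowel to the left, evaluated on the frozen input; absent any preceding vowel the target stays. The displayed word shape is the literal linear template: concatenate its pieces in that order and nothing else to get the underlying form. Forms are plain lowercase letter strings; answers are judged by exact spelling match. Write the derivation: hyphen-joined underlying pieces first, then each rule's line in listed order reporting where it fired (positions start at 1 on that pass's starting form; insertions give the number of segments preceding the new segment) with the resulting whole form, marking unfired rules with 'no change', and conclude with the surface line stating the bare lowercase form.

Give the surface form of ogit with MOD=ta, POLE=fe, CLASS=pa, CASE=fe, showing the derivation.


underlying: ogit-or-su-eg-u
1. o -> e, u -> i / F C0 _: fires at position(s) 5, 11: ogitersuegi
2. g -> k, v -> f, z -> s / _ #: no change
3. 0 -> a / C _ C #: no change
4. o -> e, u -> i / F C0 _: fires at position(s) 8: ogitersiegi
surface: ogitersiegi


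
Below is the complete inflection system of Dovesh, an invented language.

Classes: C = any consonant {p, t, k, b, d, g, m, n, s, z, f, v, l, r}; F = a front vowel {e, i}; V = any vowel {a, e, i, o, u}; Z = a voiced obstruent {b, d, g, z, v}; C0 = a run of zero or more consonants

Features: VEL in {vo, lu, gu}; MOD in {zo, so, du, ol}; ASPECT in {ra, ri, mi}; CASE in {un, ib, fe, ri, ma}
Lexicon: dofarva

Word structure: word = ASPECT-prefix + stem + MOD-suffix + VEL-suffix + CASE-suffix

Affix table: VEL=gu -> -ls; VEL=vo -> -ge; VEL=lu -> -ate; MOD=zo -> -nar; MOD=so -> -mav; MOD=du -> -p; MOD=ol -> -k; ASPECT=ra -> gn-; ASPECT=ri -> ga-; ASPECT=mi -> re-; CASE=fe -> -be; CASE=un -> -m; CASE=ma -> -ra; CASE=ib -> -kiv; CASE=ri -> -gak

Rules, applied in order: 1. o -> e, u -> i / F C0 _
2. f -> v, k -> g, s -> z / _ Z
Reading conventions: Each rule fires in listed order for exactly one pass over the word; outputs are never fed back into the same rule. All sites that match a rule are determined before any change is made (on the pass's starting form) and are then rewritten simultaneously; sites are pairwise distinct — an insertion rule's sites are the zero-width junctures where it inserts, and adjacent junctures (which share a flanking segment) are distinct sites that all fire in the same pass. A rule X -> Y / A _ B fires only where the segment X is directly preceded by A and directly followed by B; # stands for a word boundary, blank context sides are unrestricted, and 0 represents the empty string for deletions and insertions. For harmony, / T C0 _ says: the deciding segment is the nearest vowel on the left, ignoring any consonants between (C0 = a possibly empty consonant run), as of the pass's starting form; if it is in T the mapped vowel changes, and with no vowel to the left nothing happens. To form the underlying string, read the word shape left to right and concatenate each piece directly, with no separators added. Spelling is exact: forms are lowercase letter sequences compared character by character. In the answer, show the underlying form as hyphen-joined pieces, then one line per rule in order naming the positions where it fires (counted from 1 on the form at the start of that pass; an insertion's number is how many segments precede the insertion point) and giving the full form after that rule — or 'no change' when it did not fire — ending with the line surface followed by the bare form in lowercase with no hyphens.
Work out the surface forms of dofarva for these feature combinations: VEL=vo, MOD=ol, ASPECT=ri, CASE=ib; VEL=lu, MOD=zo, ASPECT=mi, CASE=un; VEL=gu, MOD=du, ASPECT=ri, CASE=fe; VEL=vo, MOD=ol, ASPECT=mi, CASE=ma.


cell VEL=vo, MOD=ol, ASPECT=ri, CASE=ib:
underlying: ga-dofarva-k-ge-kiv
1. o -> e, u -> i / F C0 _: no change
2. f -> v, k -> g, s -> z / _ Z: fires at position(s) 10: gadofarvaggekiv
surface: gadofarvaggekiv

cell VEL=lu, MOD=zo, ASPECT=mi, CASE=un:
underlying: re-dofarva-nar-ate-m
1. o -> e, u -> i / F C0 _: fires at position(s) 4: redefarvanaratem
2. f -> v, k -> g, s -> z / _ Z: no change
surface: redefarvanaratem

cell VEL=gu, MOD=du, ASPECT=ri, CASE=fe:
underlying: ga-dofarva-p-ls-be
1. o -> e, u -> i / F C0 _: no change
2. f -> v, k -> g, s -> z / _ Z: fires at position(s) 12: gadofarvaplzbe
surface: gadofarvaplzbe

cell VEL=vo, MOD=ol, ASPECT=mi, CASE=ma:
underlying: re-dofarva-k-ge-ra
1. o -> e, u -> i / F C0 _: fires at position(s) 4: redefarvakgera
2. f -> v, k -> g, s -> z / _ Z: fires at position(s) 10: redefarvaggera
surface: redefarvaggera


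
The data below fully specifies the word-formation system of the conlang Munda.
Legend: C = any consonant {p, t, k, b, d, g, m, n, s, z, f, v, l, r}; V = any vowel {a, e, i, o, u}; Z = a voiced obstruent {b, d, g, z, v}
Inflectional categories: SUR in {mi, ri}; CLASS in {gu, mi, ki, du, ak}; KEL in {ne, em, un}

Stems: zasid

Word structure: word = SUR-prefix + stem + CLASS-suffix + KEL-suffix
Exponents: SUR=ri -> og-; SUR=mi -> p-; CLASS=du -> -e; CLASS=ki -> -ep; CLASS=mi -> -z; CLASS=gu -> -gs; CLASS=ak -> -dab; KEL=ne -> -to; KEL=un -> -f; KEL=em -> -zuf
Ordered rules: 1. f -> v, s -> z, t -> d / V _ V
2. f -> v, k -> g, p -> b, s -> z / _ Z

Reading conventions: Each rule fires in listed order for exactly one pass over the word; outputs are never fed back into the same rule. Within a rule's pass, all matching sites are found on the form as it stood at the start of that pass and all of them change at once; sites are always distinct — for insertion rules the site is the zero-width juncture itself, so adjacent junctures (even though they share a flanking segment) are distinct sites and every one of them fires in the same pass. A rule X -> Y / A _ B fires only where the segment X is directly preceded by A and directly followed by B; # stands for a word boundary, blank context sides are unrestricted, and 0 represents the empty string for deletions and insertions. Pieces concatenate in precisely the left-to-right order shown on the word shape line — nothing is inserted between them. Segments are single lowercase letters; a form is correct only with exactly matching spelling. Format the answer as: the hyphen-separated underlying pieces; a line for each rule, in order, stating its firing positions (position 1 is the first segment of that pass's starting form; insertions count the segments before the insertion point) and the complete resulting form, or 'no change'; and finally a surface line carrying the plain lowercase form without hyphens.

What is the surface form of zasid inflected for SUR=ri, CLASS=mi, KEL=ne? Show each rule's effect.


underlying: og-zasid-z-to
1. f -> v, s -> z, t -> d / V _ V: fires at position(s) 5: ogzazidzto
2. f -> v, k -> g, p -> b, s -> z / _ Z: no change
surface: ogzazidzto


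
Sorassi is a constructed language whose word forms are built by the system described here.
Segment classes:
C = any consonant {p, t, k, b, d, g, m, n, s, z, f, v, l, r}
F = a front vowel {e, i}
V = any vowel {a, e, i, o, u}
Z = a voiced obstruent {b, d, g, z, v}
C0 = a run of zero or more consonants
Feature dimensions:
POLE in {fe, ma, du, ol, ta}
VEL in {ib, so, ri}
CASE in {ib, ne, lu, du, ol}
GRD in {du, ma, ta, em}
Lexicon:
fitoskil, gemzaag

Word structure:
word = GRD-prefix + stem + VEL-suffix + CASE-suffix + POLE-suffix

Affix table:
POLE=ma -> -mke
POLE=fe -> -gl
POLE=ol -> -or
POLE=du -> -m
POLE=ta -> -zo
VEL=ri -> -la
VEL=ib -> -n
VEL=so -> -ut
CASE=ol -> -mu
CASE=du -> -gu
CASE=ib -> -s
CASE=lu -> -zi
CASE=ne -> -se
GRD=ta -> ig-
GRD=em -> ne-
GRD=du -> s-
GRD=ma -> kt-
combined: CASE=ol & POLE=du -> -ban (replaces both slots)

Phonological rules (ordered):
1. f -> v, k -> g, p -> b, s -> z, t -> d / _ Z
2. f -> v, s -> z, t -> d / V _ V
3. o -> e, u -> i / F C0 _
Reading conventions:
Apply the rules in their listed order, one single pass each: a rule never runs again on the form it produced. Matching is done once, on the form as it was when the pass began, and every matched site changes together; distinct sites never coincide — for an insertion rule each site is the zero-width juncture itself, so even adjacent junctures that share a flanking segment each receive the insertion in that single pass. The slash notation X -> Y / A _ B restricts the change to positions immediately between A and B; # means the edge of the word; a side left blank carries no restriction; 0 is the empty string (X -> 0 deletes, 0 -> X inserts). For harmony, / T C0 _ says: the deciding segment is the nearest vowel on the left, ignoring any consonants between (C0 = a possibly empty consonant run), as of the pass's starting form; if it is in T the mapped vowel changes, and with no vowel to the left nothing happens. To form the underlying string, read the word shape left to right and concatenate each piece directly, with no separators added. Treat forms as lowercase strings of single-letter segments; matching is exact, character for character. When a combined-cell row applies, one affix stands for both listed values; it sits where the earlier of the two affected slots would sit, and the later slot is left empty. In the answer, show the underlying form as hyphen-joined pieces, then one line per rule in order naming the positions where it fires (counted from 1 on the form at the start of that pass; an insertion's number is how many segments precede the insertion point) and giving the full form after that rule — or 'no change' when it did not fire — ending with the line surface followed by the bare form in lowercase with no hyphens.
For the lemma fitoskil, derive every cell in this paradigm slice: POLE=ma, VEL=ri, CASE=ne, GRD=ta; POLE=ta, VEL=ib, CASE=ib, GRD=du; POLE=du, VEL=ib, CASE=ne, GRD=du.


cell POLE=ma, VEL=ri, CASE=ne, GRD=ta:
underlying: ig-fitoskil-la-se-mke
1. f -> v, k -> g, p -> b, s -> z, t -> d / _ Z: no change
2. f -> v, s -> z, t -> d / V _ V: fires at position(s) 5, 13: igfidoskillazemke
3. o -> e, u -> i / F C0 _: fires at position(s) 6: igfideskillazemke
surface: igfideskillazemke

cell POLE=ta, VEL=ib, CASE=ib, GRD=du:
underlying: s-fitoskil-n-s-zo
1. f -> v, k -> g, p -> b, s -> z, t -> d / _ Z: fires at position(s) 11: sfitoskilnzzo
2. f -> v, s -> z, t -> d / V _ V: fires at position(s) 4: sfidoskilnzzo
3. o -> e, u -> i / F C0 _: fires at position(s) 5, 13: sfideskilnzze
surface: sfideskilnzze

cell POLE=du, VEL=ib, CASE=ne, GRD=du:
underlying: s-fitoskil-n-se-m
1. f -> v, k -> g, p -> b, s -> z, t -> d / _ Z: no change
2. f -> v, s -> z, t -> d / V _ V: fires at position(s) 4: sfidoskilnsem
3. o -> e, u -> i / F C0 _: fires at position(s) 5: sfideskilnsem
surface: sfideskilnsem


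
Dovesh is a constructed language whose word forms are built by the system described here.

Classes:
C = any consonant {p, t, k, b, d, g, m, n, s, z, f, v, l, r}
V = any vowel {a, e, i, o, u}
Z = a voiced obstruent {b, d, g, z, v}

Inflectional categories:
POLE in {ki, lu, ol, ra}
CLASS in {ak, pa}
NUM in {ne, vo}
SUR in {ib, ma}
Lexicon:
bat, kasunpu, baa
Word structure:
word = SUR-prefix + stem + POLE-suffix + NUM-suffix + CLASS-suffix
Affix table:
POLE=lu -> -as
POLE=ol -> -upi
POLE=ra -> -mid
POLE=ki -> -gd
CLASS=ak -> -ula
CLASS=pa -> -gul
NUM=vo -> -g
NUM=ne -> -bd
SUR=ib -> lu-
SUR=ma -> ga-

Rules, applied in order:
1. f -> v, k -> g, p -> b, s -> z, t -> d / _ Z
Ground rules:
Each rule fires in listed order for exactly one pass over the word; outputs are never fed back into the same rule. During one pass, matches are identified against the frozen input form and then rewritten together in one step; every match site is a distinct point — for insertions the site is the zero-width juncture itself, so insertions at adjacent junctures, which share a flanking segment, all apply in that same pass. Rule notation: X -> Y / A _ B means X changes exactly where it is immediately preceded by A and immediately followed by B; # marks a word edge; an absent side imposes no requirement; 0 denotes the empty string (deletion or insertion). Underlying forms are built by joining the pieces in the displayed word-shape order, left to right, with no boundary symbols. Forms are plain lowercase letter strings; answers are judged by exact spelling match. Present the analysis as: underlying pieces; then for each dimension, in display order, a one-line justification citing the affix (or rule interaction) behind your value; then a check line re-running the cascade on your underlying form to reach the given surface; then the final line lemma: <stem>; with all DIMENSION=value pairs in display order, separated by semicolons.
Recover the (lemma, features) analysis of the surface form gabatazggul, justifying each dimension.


underlying: ga-bat-as-g-gul
POLE=lu - signalled by the affix -as
CLASS=pa - signalled by the affix -gul
NUM=vo - signalled by the affix -g
SUR=ma - signalled by the affix ga-
check: gabatasggul -> gabatazggul
lemma: bat; POLE=lu; CLASS=pa; NUM=vo; SUR=ma


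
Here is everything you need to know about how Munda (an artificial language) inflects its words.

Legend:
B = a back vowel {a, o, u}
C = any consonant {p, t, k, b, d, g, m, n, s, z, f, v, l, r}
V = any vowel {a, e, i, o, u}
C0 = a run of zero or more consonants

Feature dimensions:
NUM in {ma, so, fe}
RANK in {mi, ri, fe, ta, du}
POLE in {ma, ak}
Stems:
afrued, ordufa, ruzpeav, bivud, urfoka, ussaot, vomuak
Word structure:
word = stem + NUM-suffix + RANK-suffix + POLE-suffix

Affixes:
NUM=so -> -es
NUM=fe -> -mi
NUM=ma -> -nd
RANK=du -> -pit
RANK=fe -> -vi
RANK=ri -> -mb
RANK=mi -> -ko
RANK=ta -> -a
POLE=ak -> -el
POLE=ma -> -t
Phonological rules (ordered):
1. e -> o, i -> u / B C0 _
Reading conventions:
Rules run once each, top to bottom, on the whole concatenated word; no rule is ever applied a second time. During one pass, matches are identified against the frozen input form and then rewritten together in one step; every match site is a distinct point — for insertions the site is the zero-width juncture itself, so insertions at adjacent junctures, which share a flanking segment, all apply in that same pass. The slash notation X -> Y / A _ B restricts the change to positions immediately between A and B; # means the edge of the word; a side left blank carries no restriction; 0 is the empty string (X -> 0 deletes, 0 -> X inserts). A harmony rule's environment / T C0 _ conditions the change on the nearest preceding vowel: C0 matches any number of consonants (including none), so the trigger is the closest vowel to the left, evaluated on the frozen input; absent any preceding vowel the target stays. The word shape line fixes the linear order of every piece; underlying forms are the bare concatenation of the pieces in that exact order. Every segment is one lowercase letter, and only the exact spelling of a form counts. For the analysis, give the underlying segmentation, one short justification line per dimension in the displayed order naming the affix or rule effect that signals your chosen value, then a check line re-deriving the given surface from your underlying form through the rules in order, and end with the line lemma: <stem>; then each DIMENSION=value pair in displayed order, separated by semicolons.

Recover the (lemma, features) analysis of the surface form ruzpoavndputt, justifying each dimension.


underlying: ruzpeav-nd-pit-t
NUM=ma - signalled by the affix -nd
RANK=du - signalled by the affix -pit
POLE=ma - signalled by the affix -t
check: ruzpeavndpitt -> ruzpoavndputt
lemma: ruzpeav; NUM=ma; RANK=du; POLE=ma


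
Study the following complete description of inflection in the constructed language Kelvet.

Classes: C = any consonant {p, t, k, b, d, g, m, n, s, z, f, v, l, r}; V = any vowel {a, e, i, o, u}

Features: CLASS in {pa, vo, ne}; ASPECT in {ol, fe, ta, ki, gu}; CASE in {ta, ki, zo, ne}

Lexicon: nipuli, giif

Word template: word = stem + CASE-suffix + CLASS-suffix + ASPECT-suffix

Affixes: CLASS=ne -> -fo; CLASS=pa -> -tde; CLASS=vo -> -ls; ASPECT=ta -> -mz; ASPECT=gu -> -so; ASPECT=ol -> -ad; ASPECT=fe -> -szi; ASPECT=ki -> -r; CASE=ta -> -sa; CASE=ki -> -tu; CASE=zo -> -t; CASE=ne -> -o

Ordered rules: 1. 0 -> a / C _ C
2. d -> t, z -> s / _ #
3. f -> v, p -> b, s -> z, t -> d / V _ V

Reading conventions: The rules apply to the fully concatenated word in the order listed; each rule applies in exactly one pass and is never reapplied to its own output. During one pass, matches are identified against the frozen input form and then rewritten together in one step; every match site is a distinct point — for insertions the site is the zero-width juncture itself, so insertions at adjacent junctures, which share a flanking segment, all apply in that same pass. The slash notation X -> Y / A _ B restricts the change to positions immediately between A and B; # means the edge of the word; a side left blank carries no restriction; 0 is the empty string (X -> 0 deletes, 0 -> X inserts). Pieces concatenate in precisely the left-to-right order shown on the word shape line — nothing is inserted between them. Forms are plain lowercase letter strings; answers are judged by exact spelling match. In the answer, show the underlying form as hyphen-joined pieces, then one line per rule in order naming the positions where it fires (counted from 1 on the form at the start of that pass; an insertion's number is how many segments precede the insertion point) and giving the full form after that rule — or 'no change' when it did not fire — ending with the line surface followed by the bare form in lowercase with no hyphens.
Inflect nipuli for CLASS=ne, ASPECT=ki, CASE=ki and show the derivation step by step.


underlying: nipuli-tu-fo-r
1. 0 -> a / C _ C: no change
2. d -> t, z -> s / _ #: no change
3. f -> v, p -> b, s -> z, t -> d / V _ V: fires at position(s) 3, 7, 9: nibuliduvor
surface: nibuliduvor


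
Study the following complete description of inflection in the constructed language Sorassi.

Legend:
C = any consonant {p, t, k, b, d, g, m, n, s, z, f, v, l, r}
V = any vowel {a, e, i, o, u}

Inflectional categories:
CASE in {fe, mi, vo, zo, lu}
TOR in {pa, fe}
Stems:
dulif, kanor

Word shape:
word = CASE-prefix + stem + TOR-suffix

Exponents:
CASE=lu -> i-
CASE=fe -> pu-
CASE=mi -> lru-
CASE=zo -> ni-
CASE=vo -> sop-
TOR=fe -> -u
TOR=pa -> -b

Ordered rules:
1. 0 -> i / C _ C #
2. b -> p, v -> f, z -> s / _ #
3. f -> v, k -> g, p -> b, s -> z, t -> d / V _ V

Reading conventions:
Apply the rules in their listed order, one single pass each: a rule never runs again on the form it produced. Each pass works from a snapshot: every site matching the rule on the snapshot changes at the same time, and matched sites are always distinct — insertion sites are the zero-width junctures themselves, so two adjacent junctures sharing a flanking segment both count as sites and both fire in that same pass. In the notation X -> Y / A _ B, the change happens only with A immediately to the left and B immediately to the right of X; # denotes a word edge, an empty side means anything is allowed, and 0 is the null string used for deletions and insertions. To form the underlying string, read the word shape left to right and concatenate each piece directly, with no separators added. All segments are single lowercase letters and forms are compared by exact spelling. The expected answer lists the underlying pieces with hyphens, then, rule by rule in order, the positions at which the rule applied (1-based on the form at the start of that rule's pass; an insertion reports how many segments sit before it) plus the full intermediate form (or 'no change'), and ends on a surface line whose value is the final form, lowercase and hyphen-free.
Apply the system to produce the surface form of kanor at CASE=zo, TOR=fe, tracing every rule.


underlying: ni-kanor-u
1. 0 -> i / C _ C #: no change
2. b -> p, v -> f, z -> s / _ #: no change
3. f -> v, k -> g, p -> b, s -> z, t -> d / V _ V: fires at position(s) 3: niganoru
surface: niganoru


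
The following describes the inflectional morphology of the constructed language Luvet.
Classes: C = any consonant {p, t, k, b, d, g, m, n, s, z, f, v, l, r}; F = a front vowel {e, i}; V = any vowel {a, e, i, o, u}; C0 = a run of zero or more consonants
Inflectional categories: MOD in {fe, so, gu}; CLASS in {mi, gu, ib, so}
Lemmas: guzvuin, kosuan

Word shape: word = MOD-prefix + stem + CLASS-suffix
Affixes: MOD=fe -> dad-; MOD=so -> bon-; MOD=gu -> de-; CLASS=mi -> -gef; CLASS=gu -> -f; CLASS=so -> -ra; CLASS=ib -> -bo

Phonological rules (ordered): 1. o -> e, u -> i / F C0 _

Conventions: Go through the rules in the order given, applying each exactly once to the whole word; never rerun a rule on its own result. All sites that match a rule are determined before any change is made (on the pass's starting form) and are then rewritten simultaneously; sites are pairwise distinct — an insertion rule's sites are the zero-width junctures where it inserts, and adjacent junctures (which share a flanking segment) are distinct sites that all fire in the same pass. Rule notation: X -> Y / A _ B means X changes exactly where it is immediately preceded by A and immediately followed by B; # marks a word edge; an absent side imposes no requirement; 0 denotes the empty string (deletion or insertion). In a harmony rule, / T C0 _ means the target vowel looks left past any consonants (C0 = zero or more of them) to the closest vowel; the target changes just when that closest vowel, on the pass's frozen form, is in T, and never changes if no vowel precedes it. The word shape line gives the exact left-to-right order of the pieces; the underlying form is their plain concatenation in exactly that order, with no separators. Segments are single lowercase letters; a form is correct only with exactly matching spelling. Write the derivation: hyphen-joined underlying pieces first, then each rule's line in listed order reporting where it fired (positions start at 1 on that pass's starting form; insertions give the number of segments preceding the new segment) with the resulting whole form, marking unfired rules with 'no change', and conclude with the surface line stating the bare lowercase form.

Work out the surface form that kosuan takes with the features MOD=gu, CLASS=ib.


underlying: de-kosuan-bo
1. o -> e, u -> i / F C0 _: fires at position(s) 4: dekesuanbo
surface: dekesuanbo


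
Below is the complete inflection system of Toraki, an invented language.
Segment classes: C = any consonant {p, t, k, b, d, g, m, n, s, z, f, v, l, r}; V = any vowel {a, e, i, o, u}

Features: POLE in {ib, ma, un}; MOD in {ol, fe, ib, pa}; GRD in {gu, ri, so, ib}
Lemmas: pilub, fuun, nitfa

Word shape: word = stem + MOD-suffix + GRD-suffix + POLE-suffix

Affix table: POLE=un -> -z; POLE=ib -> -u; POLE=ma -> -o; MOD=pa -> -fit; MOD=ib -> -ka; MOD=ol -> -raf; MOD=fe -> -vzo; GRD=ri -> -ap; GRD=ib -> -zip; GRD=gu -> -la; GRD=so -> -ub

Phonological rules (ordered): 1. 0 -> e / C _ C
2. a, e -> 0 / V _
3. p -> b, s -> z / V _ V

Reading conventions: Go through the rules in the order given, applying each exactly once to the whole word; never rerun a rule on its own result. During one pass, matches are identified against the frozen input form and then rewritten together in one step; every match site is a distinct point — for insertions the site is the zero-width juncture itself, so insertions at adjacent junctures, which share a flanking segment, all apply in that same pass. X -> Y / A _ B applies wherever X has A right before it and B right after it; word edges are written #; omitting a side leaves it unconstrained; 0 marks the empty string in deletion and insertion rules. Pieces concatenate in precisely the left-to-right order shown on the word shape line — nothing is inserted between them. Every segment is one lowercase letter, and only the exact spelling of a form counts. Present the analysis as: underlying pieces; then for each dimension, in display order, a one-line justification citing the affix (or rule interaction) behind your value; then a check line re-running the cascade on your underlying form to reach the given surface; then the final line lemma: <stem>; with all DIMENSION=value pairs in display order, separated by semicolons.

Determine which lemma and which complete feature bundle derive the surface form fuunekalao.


underlying: fuun-ka-la-o
POLE=ma - signalled by the affix -o
MOD=ib - signalled by the affix -ka
GRD=gu - signalled by the affix -la
check: fuunkalao -> fuunekalao -> fuunekalao -> fuunekalao
lemma: fuun; POLE=ma; MOD=ib; GRD=gu
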